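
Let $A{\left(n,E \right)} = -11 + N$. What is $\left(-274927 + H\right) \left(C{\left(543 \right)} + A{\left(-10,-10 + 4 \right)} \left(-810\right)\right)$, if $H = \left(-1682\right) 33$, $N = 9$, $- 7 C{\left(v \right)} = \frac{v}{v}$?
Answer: $- \frac{3746779787}{7} \approx -5.3525 \cdot 10^{8}$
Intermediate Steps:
$C{\left(v \right)} = - \frac{1}{7}$ ($C{\left(v \right)} = - \frac{v \frac{1}{v}}{7} = \left(- \frac{1}{7}\right) 1 = - \frac{1}{7}$)
$H = -55506$
$A{\left(n,E \right)} = -2$ ($A{\left(n,E \right)} = -11 + 9 = -2$)
$\left(-274927 + H\right) \left(C{\left(543 \right)} + A{\left(-10,-10 + 4 \right)} \left(-810\right)\right) = \left(-274927 - 55506\right) \left(- \frac{1}{7} - -1620\right) = - 330433 \left(- \frac{1}{7} + 1620\right) = \left(-330433\right) \frac{11339}{7} = - \frac{3746779787}{7}$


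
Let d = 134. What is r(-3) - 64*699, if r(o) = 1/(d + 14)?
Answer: -6620927/148 ≈ -44736.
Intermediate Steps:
r(o) = 1/148 (r(o) = 1/(134 + 14) = 1/148)
r(-3) - 64*699 = 1/148 - 64*699 = 1/148 - 1*44736 = 1/148 - 44736 = -6620927/148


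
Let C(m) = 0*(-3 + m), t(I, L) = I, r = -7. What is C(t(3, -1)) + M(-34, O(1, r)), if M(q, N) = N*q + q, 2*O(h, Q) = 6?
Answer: -136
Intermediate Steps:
O(h, Q) = 3 (O(h, Q) = (1/2)*6 = 3)
M(q, N) = q + N*q
C(m) = 0
C(t(3, -1)) + M(-34, O(1, r)) = 0 - 34*(1 + 3) = 0 - 34*4 = 0 - 136 = -136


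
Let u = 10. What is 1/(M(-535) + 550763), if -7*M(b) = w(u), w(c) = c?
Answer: 7/3855331 ≈ 1.8157e-6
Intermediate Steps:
M(b) = -10/7 (M(b) = -1/7*10 = -10/7)
1/(M(-535) + 550763) = 1/(-10/7 + 550763) = 1/(3855331/7) = 7/3855331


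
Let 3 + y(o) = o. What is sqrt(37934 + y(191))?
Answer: 7*sqrt(778) ≈ 195.25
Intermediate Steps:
y(o) = -3 + o
sqrt(37934 + y(191)) = sqrt(37934 + (-3 + 191)) = sqrt(37934 + 188) = sqrt(38122) = 7*sqrt(778)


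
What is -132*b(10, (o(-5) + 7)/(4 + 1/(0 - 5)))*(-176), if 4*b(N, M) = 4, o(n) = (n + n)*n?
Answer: 23232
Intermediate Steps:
o(n) = 2*n**2 (o(n) = (2*n)*n = 2*n**2)
b(N, M) = 1 (b(N, M) = (1/4)*4 = 1)
-132*b(10, (o(-5) + 7)/(4 + 1/(0 - 5)))*(-176) = -132*1*(-176) = -132*(-176) = 23232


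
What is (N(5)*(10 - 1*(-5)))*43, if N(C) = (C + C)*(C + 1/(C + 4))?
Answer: 98900/3 ≈ 32967.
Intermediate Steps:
N(C) = 2*C*(C + 1/(4 + C)) (N(C) = (2*C)*(C + 1/(4 + C)) = 2*C*(C + 1/(4 + C)))
(N(5)*(10 - 1*(-5)))*43 = ((2*5*(1 + 5² + 4*5)/(4 + 5))*(10 - 1*(-5)))*43 = ((2*5*(1 + 25 + 20)/9)*(10 + 5))*43 = ((2*5*(⅑)*46)*15)*43 = ((460/9)*15)*43 = (2300/3)*43 = 98900/3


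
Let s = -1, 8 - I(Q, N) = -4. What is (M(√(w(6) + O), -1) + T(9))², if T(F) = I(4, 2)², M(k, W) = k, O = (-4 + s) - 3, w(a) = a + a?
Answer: 21316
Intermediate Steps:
w(a) = 2*a
I(Q, N) = 12 (I(Q, N) = 8 - 1*(-4) = 8 + 4 = 12)
O = -8 (O = (-4 - 1) - 3 = -5 - 3 = -8)
T(F) = 144 (T(F) = 12² = 144)
(M(√(w(6) + O), -1) + T(9))² = (√(2*6 - 8) + 144)² = (√(12 - 8) + 144)² = (√4 + 144)² = (2 + 144)² = 146² = 21316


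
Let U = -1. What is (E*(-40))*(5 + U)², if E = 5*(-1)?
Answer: 3200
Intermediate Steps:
E = -5
(E*(-40))*(5 + U)² = (-5*(-40))*(5 - 1)² = 200*4² = 200*16 = 3200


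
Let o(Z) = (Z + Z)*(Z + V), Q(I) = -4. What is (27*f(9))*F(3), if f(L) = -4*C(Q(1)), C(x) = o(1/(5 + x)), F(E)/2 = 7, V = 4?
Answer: -15120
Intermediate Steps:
F(E) = 14 (F(E) = 2*7 = 14)
o(Z) = 2*Z*(4 + Z) (o(Z) = (Z + Z)*(Z + 4) = (2*Z)*(4 + Z) = 2*Z*(4 + Z))
C(x) = 2*(4 + 1/(5 + x))/(5 + x)
f(L) = -40 (f(L) = -8*(21 + 4*(-4))/(5 - 4)² = -8*(21 - 16)/1² = -8*5 = -4*10 = -40)
(27*f(9))*F(3) = (27*(-40))*14 = -1080*14 = -15120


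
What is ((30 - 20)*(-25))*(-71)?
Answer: 17750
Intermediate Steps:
((30 - 20)*(-25))*(-71) = (10*(-25))*(-71) = -250*(-71) = 17750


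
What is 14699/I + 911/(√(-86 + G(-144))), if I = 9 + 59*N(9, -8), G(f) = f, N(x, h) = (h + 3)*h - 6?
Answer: 14699/2015 - 911*I*√230/230 ≈ 7.2948 - 60.07*I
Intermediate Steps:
N(x, h) = -6 + h*(3 + h) (N(x, h) = (3 + h)*h - 6 = h*(3 + h) - 6 = -6 + h*(3 + h))
I = 2015 (I = 9 + 59*(-6 + (-8)² + 3*(-8)) = 9 + 59*(-6 + 64 - 24) = 9 + 59*34 = 9 + 2006 = 2015)
14699/I + 911/(√(-86 + G(-144))) = 14699/2015 + 911/(√(-86 - 144)) = 14699*(1/2015) + 911/(√(-230)) = 14699/2015 + 911/((I*√230)) = 14699/2015 + 911*(-I*√230/230) = 14699/2015 - 911*I*√230/230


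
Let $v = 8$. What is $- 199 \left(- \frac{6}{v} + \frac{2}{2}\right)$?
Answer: $- \frac{199}{4} \approx -49.75$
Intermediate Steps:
$- 199 \left(- \frac{6}{v} + \frac{2}{2}\right) = - 199 \left(- \frac{6}{8} + \frac{2}{2}\right) = - 199 \left(\left(-6\right) \frac{1}{8} + 2 \cdot \frac{1}{2}\right) = - 199 \left(- \frac{3}{4} + 1\right) = \left(-199\right) \frac{1}{4} = - \frac{199}{4}$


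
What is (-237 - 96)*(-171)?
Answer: 56943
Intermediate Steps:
(-237 - 96)*(-171) = -333*(-171) = 56943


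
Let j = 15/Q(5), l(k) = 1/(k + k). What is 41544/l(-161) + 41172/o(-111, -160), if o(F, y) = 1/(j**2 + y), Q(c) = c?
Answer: -19594140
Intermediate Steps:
l(k) = 1/(2*k)
j = 3 (j = 15/5 = 15*(1/5) = 3)
o(F, y) = 1/(9 + y) (o(F, y) = 1/(3**2 + y) = 1/(9 + y))
41544/l(-161) + 41172/o(-111, -160) = 41544/(((1/2)/(-161))) + 41172/(1/(9 - 160)) = 41544/(((1/2)*(-1/161))) + 41172/(1/(-151)) = 41544/(-1/322) + 41172/(-1/151) = 41544*(-322) + 41172*(-151) = -13377168 - 6216972 = -19594140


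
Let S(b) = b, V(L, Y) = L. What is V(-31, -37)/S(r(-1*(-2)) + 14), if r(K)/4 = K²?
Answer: -31/30 ≈ -1.0333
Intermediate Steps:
r(K) = 4*K²
V(-31, -37)/S(r(-1*(-2)) + 14) = -31/(4*(-1*(-2))² + 14) = -31/(4*2² + 14) = -31/(4*4 + 14) = -31/(16 + 14) = -31/30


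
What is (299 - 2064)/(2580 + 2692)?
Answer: -1765/5272 ≈ -0.33479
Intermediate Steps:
(299 - 2064)/(2580 + 2692) = -1765/5272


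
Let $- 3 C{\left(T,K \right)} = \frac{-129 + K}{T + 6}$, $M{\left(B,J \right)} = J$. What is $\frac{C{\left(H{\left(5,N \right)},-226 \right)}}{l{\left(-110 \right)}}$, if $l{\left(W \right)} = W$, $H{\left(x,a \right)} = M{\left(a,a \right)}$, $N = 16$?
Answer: $- \frac{71}{1452} \approx -0.048898$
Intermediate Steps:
$H{\left(x,a \right)} = a$
$C{\left(T,K \right)} = - \frac{-129 + K}{3 \left(6 + T\right)}$ ($C{\left(T,K \right)} = - \frac{\left(-129 + K\right) \frac{1}{T + 6}}{3} = - \frac{\left(-129 + K\right) \frac{1}{6 + T}}{3} = - \frac{\frac{1}{6 + T} \left(-129 + K\right)}{3} = - \frac{-129 + K}{3 \left(6 + T\right)}$)
$\frac{C{\left(H{\left(5,N \right)},-226 \right)}}{l{\left(-110 \right)}} = \frac{\frac{1}{3} \frac{1}{6 + 16} \left(129 - -226\right)}{-110} = \frac{129 + 226}{3 \cdot 22} \left(- \frac{1}{110}\right) = \frac{1}{3} \cdot \frac{1}{22} \cdot 355 \left(- \frac{1}{110}\right) = \frac{355}{66} \left(- \frac{1}{110}\right) = - \frac{71}{1452}$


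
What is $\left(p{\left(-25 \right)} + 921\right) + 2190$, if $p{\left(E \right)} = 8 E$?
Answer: $2911$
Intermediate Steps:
$\left(p{\left(-25 \right)} + 921\right) + 2190 = \left(8 \left(-25\right) + 921\right) + 2190 = \left(-200 + 921\right) + 2190 = 721 + 2190 = 2911$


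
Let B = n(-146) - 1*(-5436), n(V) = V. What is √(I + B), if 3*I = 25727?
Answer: √124791/3 ≈ 117.75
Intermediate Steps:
I = 25727/3 (I = (⅓)*25727 = 25727/3 ≈ 8575.7)
B = 5290 (B = -146 - 1*(-5436) = -146 + 5436 = 5290)
√(I + B) = √(25727/3 + 5290) = √(41597/3) = √124791/3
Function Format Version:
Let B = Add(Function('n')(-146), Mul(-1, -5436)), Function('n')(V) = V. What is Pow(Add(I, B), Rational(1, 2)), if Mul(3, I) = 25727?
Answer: Mul(Rational(1, 3), Pow(124791, Rational(1, 2))) ≈ 117.75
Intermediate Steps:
I = Rational(25727, 3) (I = Mul(Rational(1, 3), 25727) = Rational(25727, 3) ≈ 8575.7)
B = 5290 (B = Add(-146, Mul(-1, -5436)) = Add(-146, 5436) = 5290)
Pow(Add(I, B), Rational(1, 2)) = Pow(Add(Rational(25727, 3), 5290), Rational(1, 2)) = Pow(Rational(41597, 3), Rational(1, 2)) = Mul(Rational(1, 3), Pow(124791, Rational(1, 2)))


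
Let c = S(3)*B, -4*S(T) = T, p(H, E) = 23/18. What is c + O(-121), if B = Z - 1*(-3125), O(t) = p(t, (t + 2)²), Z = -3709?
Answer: 7907/18 ≈ 439.28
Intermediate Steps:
p(H, E) = 23/18 (p(H, E) = 23*(1/18) = 23/18)
O(t) = 23/18
S(T) = -T/4
B = -584 (B = -3709 - 1*(-3125) = -3709 + 3125 = -584)
c = 438 (c = -¼*3*(-584) = -¾*(-584) = 438)
c + O(-121) = 438 + 23/18 = 7907/18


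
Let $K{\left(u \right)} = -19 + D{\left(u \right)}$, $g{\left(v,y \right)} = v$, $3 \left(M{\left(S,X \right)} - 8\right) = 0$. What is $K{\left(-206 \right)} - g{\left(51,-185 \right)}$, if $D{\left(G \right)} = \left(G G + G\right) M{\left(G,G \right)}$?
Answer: $337770$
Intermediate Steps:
$M{\left(S,X \right)} = 8$ ($M{\left(S,X \right)} = 8 + \frac{1}{3} \cdot 0 = 8 + 0 = 8$)
$D{\left(G \right)} = 8 G + 8 G^{2}$ ($D{\left(G \right)} = \left(G G + G\right) 8 = \left(G^{2} + G\right) 8 = \left(G + G^{2}\right) 8 = 8 G + 8 G^{2}$)
$K{\left(u \right)} = -19 + 8 u \left(1 + u\right)$
$K{\left(-206 \right)} - g{\left(51,-185 \right)} = \left(-19 + 8 \left(-206\right) \left(1 - 206\right)\right) - 51 = \left(-19 + 8 \left(-206\right) \left(-205\right)\right) - 51 = \left(-19 + 337840\right) - 51 = 337821 - 51 = 337770$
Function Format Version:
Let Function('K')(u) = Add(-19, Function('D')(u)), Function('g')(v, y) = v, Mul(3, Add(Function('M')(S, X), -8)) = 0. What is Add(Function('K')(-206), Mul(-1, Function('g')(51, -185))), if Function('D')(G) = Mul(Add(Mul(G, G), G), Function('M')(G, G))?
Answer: 337770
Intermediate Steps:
Function('M')(S, X) = 8 (Function('M')(S, X) = Add(8, Mul(Rational(1, 3), 0)) = Add(8, 0) = 8)
Function('D')(G) = Add(Mul(8, G), Mul(8, Pow(G, 2))) (Function('D')(G) = Mul(Add(Mul(G, G), G), 8) = Mul(Add(Pow(G, 2), G), 8) = Mul(Add(G, Pow(G, 2)), 8) = Add(Mul(8, G), Mul(8, Pow(G, 2))))
Function('K')(u) = Add(-19, Mul(8, u, Add(1, u)))
Add(Function('K')(-206), Mul(-1, Function('g')(51, -185))) = Add(Add(-19, Mul(8, -206, Add(1, -206))), Mul(-1, 51)) = Add(Add(-19, Mul(8, -206, -205)), -51) = Add(Add(-19, 337840), -51) = Add(337821, -51) = 337770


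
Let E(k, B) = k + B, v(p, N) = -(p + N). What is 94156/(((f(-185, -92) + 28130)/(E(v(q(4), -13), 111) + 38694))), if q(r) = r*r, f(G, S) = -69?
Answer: 3653441112/28061 ≈ 1.3020e+5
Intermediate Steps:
q(r) = r²
v(p, N) = -N - p (v(p, N) = -(N + p) = -N - p)
E(k, B) = B + k
94156/(((f(-185, -92) + 28130)/(E(v(q(4), -13), 111) + 38694))) = 94156/(((-69 + 28130)/((111 + (-1*(-13) - 1*4²)) + 38694))) = 94156/((28061/((111 + (13 - 1*16)) + 38694))) = 94156/((28061/((111 + (13 - 16)) + 38694))) = 94156/((28061/((111 - 3) + 38694))) = 94156/((28061/(108 + 38694))) = 94156/((28061/38802)) = 94156/((28061*(1/38802))) = 94156/(28061/38802) = 94156*(38802/28061) = 3653441112/28061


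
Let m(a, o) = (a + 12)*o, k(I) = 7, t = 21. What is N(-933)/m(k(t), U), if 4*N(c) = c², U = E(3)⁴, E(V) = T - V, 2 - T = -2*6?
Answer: 870489/1112716 ≈ 0.78231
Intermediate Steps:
T = 14 (T = 2 - (-2)*6 = 2 - 1*(-12) = 2 + 12 = 14)
E(V) = 14 - V
U = 14641 (U = (14 - 1*3)⁴ = (14 - 3)⁴ = 11⁴ = 14641)
m(a, o) = o*(12 + a) (m(a, o) = (12 + a)*o = o*(12 + a))
N(c) = c²/4
N(-933)/m(k(t), U) = ((¼)*(-933)²)/((14641*(12 + 7))) = ((¼)*870489)/((14641*19)) = (870489/4)/278179 = (870489/4)*(1/278179) = 870489/1112716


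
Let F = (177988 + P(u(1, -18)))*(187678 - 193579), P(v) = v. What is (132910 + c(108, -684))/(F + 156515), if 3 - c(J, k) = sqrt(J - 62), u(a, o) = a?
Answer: -132913/1050156574 + sqrt(46)/1050156574 ≈ -0.00012656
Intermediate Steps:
c(J, k) = 3 - sqrt(-62 + J) (c(J, k) = 3 - sqrt(J - 62) = 3 - sqrt(-62 + J))
F = -1050313089 (F = (177988 + 1)*(187678 - 193579) = 177989*(-5901) = -1050313089)
(132910 + c(108, -684))/(F + 156515) = (132910 + (3 - sqrt(-62 + 108)))/(-1050313089 + 156515) = (132910 + (3 - sqrt(46)))/(-1050156574) = (132913 - sqrt(46))*(-1/1050156574) = -132913/1050156574 + sqrt(46)/1050156574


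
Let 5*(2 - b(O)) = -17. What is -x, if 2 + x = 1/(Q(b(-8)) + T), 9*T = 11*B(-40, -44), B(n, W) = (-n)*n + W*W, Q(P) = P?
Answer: 12467/6241 ≈ 1.9976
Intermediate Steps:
b(O) = 27/5 (b(O) = 2 - ⅕*(-17) = 2 + 17/5 = 27/5)
B(n, W) = W² - n² (B(n, W) = -n² + W² = W² - n²)
T = 1232/3 (T = (11*((-44)² - 1*(-40)²))/9 = (11*(1936 - 1*1600))/9 = (11*(1936 - 1600))/9 = (11*336)/9 = (⅑)*3696 = 1232/3 ≈ 410.67)
x = -12467/6241 (x = -2 + 1/(27/5 + 1232/3) = -2 + 1/(6241/15) = -2 + 15/6241 = -12467/6241 ≈ -1.9976)
-x = -1*(-12467/6241) = 12467/6241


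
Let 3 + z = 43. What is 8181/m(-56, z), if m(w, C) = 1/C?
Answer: 327240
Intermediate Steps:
z = 40 (z = -3 + 43 = 40)
8181/m(-56, z) = 8181/(1/40) = 8181*40 = 327240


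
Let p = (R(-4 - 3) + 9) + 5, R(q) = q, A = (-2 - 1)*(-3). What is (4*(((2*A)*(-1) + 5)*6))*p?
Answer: -2184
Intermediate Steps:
A = 9 (A = -3*(-3) = 9)
p = 7 (p = ((-4 - 3) + 9) + 5 = (-7 + 9) + 5 = 2 + 5 = 7)
(4*(((2*A)*(-1) + 5)*6))*p = (4*(((2*9)*(-1) + 5)*6))*7 = (4*((18*(-1) + 5)*6))*7 = (4*((-18 + 5)*6))*7 = (4*(-13*6))*7 = (4*(-78))*7 = -312*7 = -2184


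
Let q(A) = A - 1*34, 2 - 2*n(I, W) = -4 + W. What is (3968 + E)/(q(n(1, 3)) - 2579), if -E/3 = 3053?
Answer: 10382/5223 ≈ 1.9877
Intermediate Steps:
E = -9159 (E = -3*3053 = -9159)
n(I, W) = 3 - W/2 (n(I, W) = 1 - (-4 + W)/2 = 1 + (2 - W/2) = 3 - W/2)
q(A) = -34 + A (q(A) = A - 34 = -34 + A)
(3968 + E)/(q(n(1, 3)) - 2579) = (3968 - 9159)/((-34 + (3 - ½*3)) - 2579) = -5191/((-34 + (3 - 3/2)) - 2579) = -5191/((-34 + 3/2) - 2579) = -5191/(-65/2 - 2579) = -5191/(-5223/2) = -5191*(-2/5223) = 10382/5223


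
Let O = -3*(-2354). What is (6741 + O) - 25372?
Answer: -11569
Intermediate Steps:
O = 7062
(6741 + O) - 25372 = (6741 + 7062) - 25372 = 13803 - 25372 = -11569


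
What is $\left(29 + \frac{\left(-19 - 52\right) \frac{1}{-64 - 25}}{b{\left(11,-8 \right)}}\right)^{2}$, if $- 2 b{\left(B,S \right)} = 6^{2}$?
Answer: $\frac{2151753769}{2566404} \approx 838.43$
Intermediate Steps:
$b{\left(B,S \right)} = -18$ ($b{\left(B,S \right)} = - \frac{6^{2}}{2} = \left(- \frac{1}{2}\right) 36 = -18$)
$\left(29 + \frac{\left(-19 - 52\right) \frac{1}{-64 - 25}}{b{\left(11,-8 \right)}}\right)^{2} = \left(29 + \frac{\left(-19 - 52\right) \frac{1}{-64 - 25}}{-18}\right)^{2} = \left(29 + - \frac{71}{-89} \left(- \frac{1}{18}\right)\right)^{2} = \left(29 + \left(-71\right) \left(- \frac{1}{89}\right) \left(- \frac{1}{18}\right)\right)^{2} = \left(29 + \frac{71}{89} \left(- \frac{1}{18}\right)\right)^{2} = \left(29 - \frac{71}{1602}\right)^{2} = \left(\frac{46387}{1602}\right)^{2} = \frac{2151753769}{2566404}$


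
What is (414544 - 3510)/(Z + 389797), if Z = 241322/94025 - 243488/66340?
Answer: 128193664126450/121569904689339 ≈ 1.0545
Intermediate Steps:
Z = -344232886/311880925 (Z = 241322*(1/94025) - 243488*1/66340 = 241322/94025 - 60872/16585 = -344232886/311880925 ≈ -1.1037)
(414544 - 3510)/(Z + 389797) = (414544 - 3510)/(-344232886/311880925 + 389797) = 411034/(121569904689339/311880925) = 411034*(311880925/121569904689339) = 128193664126450/121569904689339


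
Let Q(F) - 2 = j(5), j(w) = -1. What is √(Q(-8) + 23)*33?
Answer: 66*√6 ≈ 161.67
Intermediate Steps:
Q(F) = 1 (Q(F) = 2 - 1 = 1)
√(Q(-8) + 23)*33 = √(1 + 23)*33 = √24*33 = (2*√6)*33 = 66*√6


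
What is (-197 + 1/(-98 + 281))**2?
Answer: 1299602500/33489 ≈ 38807.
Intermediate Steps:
(-197 + 1/(-98 + 281))**2 = (-197 + 1/183)**2 = (-36050/183)**2 = 1299602500/33489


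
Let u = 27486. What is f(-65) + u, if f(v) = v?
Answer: 27421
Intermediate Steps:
f(-65) + u = -65 + 27486 = 27421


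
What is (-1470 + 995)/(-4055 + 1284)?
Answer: 475/2771 ≈ 0.17142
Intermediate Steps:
(-1470 + 995)/(-4055 + 1284) = -475/(-2771) = -475*(-1/2771) = 475/2771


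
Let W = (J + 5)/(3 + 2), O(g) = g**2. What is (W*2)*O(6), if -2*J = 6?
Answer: 144/5 ≈ 28.800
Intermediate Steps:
J = -3 (J = -1/2*6 = -3)
W = 2/5 (W = (-3 + 5)/(3 + 2) = 2/5 ≈ 0.40000)
(W*2)*O(6) = ((2/5)*2)*6**2 = (4/5)*36 = 144/5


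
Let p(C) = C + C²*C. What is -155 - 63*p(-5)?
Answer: 8035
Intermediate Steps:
p(C) = C + C³
-155 - 63*p(-5) = -155 - 63*(-5 + (-5)³) = -155 - 63*(-5 - 125) = -155 - 63*(-130) = -155 + 8190 = 8035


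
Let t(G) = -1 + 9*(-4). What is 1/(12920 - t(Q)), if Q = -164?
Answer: 1/12957 ≈ 7.7178e-5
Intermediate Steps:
t(G) = -37 (t(G) = -1 - 36 = -37)
1/(12920 - t(Q)) = 1/(12920 - 1*(-37)) = 1/(12920 + 37) = 1/12957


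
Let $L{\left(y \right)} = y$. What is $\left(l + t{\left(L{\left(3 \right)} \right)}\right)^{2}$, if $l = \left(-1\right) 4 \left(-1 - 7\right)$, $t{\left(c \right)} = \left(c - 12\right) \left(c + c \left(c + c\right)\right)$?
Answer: $24649$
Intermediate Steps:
$t{\left(c \right)} = \left(-12 + c\right) \left(c + 2 c^{2}\right)$ ($t{\left(c \right)} = \left(-12 + c\right) \left(c + c 2 c\right) = \left(-12 + c\right) \left(c + 2 c^{2}\right)$)
$l = 32$ ($l = \left(-4\right) \left(-8\right) = 32$)
$\left(l + t{\left(L{\left(3 \right)} \right)}\right)^{2} = \left(32 + 3 \left(-12 - 69 + 2 \cdot 3^{2}\right)\right)^{2} = \left(32 + 3 \left(-12 - 69 + 2 \cdot 9\right)\right)^{2} = \left(32 + 3 \left(-12 - 69 + 18\right)\right)^{2} = \left(32 + 3 \left(-63\right)\right)^{2} = \left(32 - 189\right)^{2} = \left(-157\right)^{2} = 24649$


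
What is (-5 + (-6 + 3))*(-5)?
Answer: 40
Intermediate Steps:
(-5 + (-6 + 3))*(-5) = (-5 - 3)*(-5) = -8*(-5) = 40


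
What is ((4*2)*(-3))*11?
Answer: -264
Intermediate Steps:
((4*2)*(-3))*11 = (8*(-3))*11 = -24*11 = -264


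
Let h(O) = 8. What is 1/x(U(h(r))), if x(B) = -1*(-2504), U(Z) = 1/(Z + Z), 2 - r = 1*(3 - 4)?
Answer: 1/2504 ≈ 0.00039936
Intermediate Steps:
r = 3 (r = 2 - (3 - 4) = 2 - (-1) = 2 - 1*(-1) = 2 + 1 = 3)
U(Z) = 1/(2*Z)
x(B) = 2504
1/x(U(h(r))) = 1/2504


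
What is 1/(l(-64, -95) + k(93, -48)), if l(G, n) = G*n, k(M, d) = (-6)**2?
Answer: 1/6116 ≈ 0.00016351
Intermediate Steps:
k(M, d) = 36
1/(l(-64, -95) + k(93, -48)) = 1/(-64*(-95) + 36) = 1/(6080 + 36) = 1/6116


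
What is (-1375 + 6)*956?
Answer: -1308764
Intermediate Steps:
(-1375 + 6)*956 = -1369*956 = -1308764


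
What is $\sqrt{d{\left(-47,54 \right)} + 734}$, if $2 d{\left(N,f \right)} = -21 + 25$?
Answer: $4 \sqrt{46} \approx 27.129$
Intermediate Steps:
$d{\left(N,f \right)} = 2$ ($d{\left(N,f \right)} = \frac{-21 + 25}{2} = \frac{1}{2} \cdot 4 = 2$)
$\sqrt{d{\left(-47,54 \right)} + 734} = \sqrt{2 + 734} = \sqrt{736} = 4 \sqrt{46}$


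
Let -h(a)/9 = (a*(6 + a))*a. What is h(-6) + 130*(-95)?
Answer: -12350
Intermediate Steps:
h(a) = -9*a²*(6 + a) (h(a) = -9*a*(6 + a)*a = -9*a²*(6 + a))
h(-6) + 130*(-95) = 9*(-6)²*(-6 - 1*(-6)) + 130*(-95) = 9*36*(-6 + 6) - 12350 = 9*36*0 - 12350 = 0 - 12350 = -12350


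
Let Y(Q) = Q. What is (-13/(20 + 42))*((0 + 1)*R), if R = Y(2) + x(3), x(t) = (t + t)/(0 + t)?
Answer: -26/31 ≈ -0.83871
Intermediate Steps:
x(t) = 2 (x(t) = (2*t)/t = 2)
R = 4 (R = 2 + 2 = 4)
(-13/(20 + 42))*((0 + 1)*R) = (-13/(20 + 42))*((0 + 1)*4) = (-13/62)*(1*4) = -13*1/62*4 = -13/62*4 = -26/31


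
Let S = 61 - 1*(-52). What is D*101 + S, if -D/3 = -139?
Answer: 42230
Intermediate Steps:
D = 417 (D = -3*(-139) = 417)
S = 113 (S = 61 + 52 = 113)
D*101 + S = 417*101 + 113 = 42117 + 113 = 42230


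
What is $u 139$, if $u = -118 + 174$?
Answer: $7784$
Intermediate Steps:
$u = 56$
$u 139 = 56 \cdot 139 = 7784$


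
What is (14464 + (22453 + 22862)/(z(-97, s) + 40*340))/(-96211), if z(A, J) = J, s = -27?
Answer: -196365187/1305871903 ≈ -0.15037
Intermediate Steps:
(14464 + (22453 + 22862)/(z(-97, s) + 40*340))/(-96211) = (14464 + (22453 + 22862)/(-27 + 40*340))/(-96211) = (14464 + 45315/(-27 + 13600))*(-1/96211) = (14464 + 45315/13573)*(-1/96211) = (196365187/13573)*(-1/96211) = -196365187/1305871903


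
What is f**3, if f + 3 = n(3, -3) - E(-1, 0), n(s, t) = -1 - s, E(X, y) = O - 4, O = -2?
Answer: -1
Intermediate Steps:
E(X, y) = -6 (E(X, y) = -2 - 4 = -6)
f = -1 (f = -3 + ((-1 - 1*3) - 1*(-6)) = -3 + ((-1 - 3) + 6) = -3 + (-4 + 6) = -3 + 2 = -1)
f**3 = (-1)**3 = -1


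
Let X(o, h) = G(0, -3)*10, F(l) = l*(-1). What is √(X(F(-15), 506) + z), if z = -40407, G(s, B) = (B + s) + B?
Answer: I*√40467 ≈ 201.16*I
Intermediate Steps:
G(s, B) = s + 2*B
F(l) = -l
X(o, h) = -60 (X(o, h) = (0 + 2*(-3))*10 = (0 - 6)*10 = -6*10 = -60)
√(X(F(-15), 506) + z) = √(-60 - 40407) = √(-40467) = I*√40467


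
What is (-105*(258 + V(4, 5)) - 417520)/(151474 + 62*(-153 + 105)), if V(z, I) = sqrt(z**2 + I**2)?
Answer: -222305/74249 - 15*sqrt(41)/21214 ≈ -2.9986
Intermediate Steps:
V(z, I) = sqrt(I**2 + z**2)
(-105*(258 + V(4, 5)) - 417520)/(151474 + 62*(-153 + 105)) = (-105*(258 + sqrt(5**2 + 4**2)) - 417520)/(151474 + 62*(-153 + 105)) = (-105*(258 + sqrt(25 + 16)) - 417520)/(151474 + 62*(-48)) = (-105*(258 + sqrt(41)) - 417520)/(151474 - 2976) = ((-27090 - 105*sqrt(41)) - 417520)/148498 = (-444610 - 105*sqrt(41))*(1/148498) = -222305/74249 - 15*sqrt(41)/21214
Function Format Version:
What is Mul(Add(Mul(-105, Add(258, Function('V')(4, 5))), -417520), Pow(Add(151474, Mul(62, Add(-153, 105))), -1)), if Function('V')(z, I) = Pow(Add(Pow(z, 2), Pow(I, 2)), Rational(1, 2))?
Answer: Add(Rational(-222305, 74249), Mul(Rational(-15, 21214), Pow(41, Rational(1, 2)))) ≈ -2.9986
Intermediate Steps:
Function('V')(z, I) = Pow(Add(Pow(I, 2), Pow(z, 2)), Rational(1, 2))
Mul(Add(Mul(-105, Add(258, Function('V')(4, 5))), -417520), Pow(Add(151474, Mul(62, Add(-153, 105))), -1)) = Mul(Add(Mul(-105, Add(258, Pow(Add(Pow(5, 2), Pow(4, 2)), Rational(1, 2)))), -417520), Pow(Add(151474, Mul(62, Add(-153, 105))), -1)) = Mul(Add(Mul(-105, Add(258, Pow(Add(25, 16), Rational(1, 2)))), -417520), Pow(Add(151474, Mul(62, -48)), -1)) = Mul(Add(Mul(-105, Add(258, Pow(41, Rational(1, 2)))), -417520), Pow(Add(151474, -2976), -1)) = Mul(Add(Add(-27090, Mul(-105, Pow(41, Rational(1, 2)))), -417520), Pow(148498, -1)) = Mul(Add(-444610, Mul(-105, Pow(41, Rational(1, 2)))), Rational(1, 148498)) = Add(Rational(-222305, 74249), Mul(Rational(-15, 21214), Pow(41, Rational(1, 2))))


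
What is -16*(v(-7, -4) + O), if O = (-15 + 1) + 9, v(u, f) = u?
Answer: 192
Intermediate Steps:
O = -5 (O = -14 + 9 = -5)
-16*(v(-7, -4) + O) = -16*(-7 - 5) = -16*(-12) = 192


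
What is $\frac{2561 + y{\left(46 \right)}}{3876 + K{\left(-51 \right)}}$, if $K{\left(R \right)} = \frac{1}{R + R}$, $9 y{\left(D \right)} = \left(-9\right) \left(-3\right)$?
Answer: $\frac{261528}{395351} \approx 0.66151$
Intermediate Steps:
$y{\left(D \right)} = 3$ ($y{\left(D \right)} = \frac{\left(-9\right) \left(-3\right)}{9} = \frac{1}{9} \cdot 27 = 3$)
$K{\left(R \right)} = \frac{1}{2 R}$
$\frac{2561 + y{\left(46 \right)}}{3876 + K{\left(-51 \right)}} = \frac{2561 + 3}{3876 + \frac{1}{2 \left(-51\right)}} = \frac{2564}{3876 + \frac{1}{2} \left(- \frac{1}{51}\right)} = \frac{2564}{3876 - \frac{1}{102}} = \frac{2564}{\frac{395351}{102}} = 2564 \cdot \frac{102}{395351} = \frac{261528}{395351}$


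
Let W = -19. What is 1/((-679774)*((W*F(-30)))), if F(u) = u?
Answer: -1/387471180 ≈ -2.5808e-9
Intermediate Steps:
1/((-679774)*((W*F(-30)))) = 1/((-679774)*((-19*(-30)))) = -1/679774/570 = -1/679774*1/570 = -1/387471180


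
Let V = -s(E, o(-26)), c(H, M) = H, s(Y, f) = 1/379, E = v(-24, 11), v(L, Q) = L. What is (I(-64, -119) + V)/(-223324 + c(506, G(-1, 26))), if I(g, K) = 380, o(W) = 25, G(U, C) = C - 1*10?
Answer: -144019/84448022 ≈ -0.0017054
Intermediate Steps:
G(U, C) = -10 + C (G(U, C) = C - 10 = -10 + C)
E = -24
s(Y, f) = 1/379
V = -1/379 (V = -1*1/379 = -1/379 ≈ -0.0026385)
(I(-64, -119) + V)/(-223324 + c(506, G(-1, 26))) = (380 - 1/379)/(-223324 + 506) = (144019/379)/(-222818) = (144019/379)*(-1/222818) = -144019/84448022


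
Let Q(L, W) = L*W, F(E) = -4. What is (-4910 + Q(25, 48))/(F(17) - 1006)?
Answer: 371/101 ≈ 3.6733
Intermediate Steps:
(-4910 + Q(25, 48))/(F(17) - 1006) = (-4910 + 25*48)/(-4 - 1006) = (-4910 + 1200)/(-1010) = -3710*(-1/1010) = 371/101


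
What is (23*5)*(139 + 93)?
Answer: 26680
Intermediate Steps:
(23*5)*(139 + 93) = 115*232 = 26680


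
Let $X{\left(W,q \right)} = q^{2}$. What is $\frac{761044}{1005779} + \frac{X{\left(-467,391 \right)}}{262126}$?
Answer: $\frac{353253918843}{263640826154} \approx 1.3399$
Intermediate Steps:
$\frac{761044}{1005779} + \frac{X{\left(-467,391 \right)}}{262126} = \frac{761044}{1005779} + \frac{391^{2}}{262126} = 761044 \cdot \frac{1}{1005779} + 152881 \cdot \frac{1}{262126} = \frac{761044}{1005779} + \frac{152881}{262126} = \frac{353253918843}{263640826154}$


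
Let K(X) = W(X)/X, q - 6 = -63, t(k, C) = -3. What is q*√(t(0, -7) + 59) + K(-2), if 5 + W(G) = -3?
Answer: 4 - 114*√14 ≈ -422.55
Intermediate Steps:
W(G) = -8 (W(G) = -5 - 3 = -8)
q = -57 (q = 6 - 63 = -57)
K(X) = -8/X
q*√(t(0, -7) + 59) + K(-2) = -57*√(-3 + 59) - 8/(-2) = -114*√14 - 8*(-½) = -114*√14 + 4 = 4 - 114*√14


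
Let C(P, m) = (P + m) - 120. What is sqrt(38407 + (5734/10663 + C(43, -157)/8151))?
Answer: sqrt(190751311266896699)/2228567 ≈ 195.98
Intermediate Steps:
C(P, m) = -120 + P + m
sqrt(38407 + (5734/10663 + C(43, -157)/8151)) = sqrt(38407 + (5734/10663 + (-120 + 43 - 157)/8151)) = sqrt(38407 + (5734*(1/10663) - 234*1/8151)) = sqrt(38407 + (5734/10663 - 6/209)) = sqrt(38407 + 1134428/2228567) = sqrt(85593707197/2228567) = sqrt(190751311266896699)/2228567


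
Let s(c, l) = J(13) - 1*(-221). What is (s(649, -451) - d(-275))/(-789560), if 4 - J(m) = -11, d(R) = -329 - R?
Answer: -29/78956 ≈ -0.00036729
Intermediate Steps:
J(m) = 15 (J(m) = 4 - 1*(-11) = 4 + 11 = 15)
s(c, l) = 236 (s(c, l) = 15 - 1*(-221) = 15 + 221 = 236)
(s(649, -451) - d(-275))/(-789560) = (236 - (-329 - 1*(-275)))/(-789560) = (236 - (-329 + 275))*(-1/789560) = (236 - 1*(-54))*(-1/789560) = (236 + 54)*(-1/789560) = 290*(-1/789560) = -29/78956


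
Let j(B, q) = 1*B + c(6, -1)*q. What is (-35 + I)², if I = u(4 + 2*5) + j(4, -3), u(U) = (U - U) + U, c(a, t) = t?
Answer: 196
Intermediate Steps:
u(U) = U (u(U) = 0 + U = U)
j(B, q) = B - q (j(B, q) = 1*B - q = B - q)
I = 21 (I = (4 + 2*5) + (4 - 1*(-3)) = (4 + 10) + (4 + 3) = 14 + 7 = 21)
(-35 + I)² = (-35 + 21)² = (-14)² = 196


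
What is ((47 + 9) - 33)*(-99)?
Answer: -2277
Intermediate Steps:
((47 + 9) - 33)*(-99) = (56 - 33)*(-99) = 23*(-99) = -2277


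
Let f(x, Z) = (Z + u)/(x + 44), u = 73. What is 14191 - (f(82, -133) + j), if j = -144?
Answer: 301045/21 ≈ 14335.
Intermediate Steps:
f(x, Z) = (73 + Z)/(44 + x) (f(x, Z) = (Z + 73)/(x + 44) = (73 + Z)/(44 + x))
14191 - (f(82, -133) + j) = 14191 - ((73 - 133)/(44 + 82) - 144) = 14191 - (-60/126 - 144) = 14191 - ((1/126)*(-60) - 144) = 14191 - (-10/21 - 144) = 14191 - 1*(-3034/21) = 14191 + 3034/21 = 301045/21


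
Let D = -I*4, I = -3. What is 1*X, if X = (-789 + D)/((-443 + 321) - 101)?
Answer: 777/223 ≈ 3.4843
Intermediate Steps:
D = 12 (D = -1*(-3)*4 = 3*4 = 12)
X = 777/223 (X = (-789 + 12)/((-443 + 321) - 101) = -777/(-122 - 101) = -777/(-223) = -777*(-1/223) = 777/223 ≈ 3.4843)
1*X = 1*(777/223) = 777/223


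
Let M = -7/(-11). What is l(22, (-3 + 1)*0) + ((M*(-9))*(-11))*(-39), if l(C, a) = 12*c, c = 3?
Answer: -2421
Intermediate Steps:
l(C, a) = 36 (l(C, a) = 12*3 = 36)
M = 7/11 (M = -7*(-1/11) = 7/11 ≈ 0.63636)
l(22, (-3 + 1)*0) + ((M*(-9))*(-11))*(-39) = 36 + (((7/11)*(-9))*(-11))*(-39) = 36 - 63/11*(-11)*(-39) = 36 + 63*(-39) = 36 - 2457 = -2421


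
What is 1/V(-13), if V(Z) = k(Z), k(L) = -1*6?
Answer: -1/6 ≈ -0.16667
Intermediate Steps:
k(L) = -6
V(Z) = -6
1/V(-13) = 1/(-6) = -1/6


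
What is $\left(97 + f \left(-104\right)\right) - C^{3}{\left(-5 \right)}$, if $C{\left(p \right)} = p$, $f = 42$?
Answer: $-4146$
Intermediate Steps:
$\left(97 + f \left(-104\right)\right) - C^{3}{\left(-5 \right)} = \left(97 + 42 \left(-104\right)\right) - \left(-5\right)^{3} = \left(97 - 4368\right) - -125 = -4271 + 125 = -4146$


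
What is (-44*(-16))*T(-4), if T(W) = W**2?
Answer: 11264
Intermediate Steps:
(-44*(-16))*T(-4) = -44*(-16)*(-4)**2 = 704*16 = 11264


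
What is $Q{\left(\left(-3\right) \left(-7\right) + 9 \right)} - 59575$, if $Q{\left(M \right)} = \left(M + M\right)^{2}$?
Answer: $-55975$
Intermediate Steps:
$Q{\left(M \right)} = 4 M^{2}$ ($Q{\left(M \right)} = \left(2 M\right)^{2} = 4 M^{2}$)
$Q{\left(\left(-3\right) \left(-7\right) + 9 \right)} - 59575 = 4 \left(\left(-3\right) \left(-7\right) + 9\right)^{2} - 59575 = 4 \left(21 + 9\right)^{2} - 59575 = 4 \cdot 30^{2} - 59575 = 4 \cdot 900 - 59575 = 3600 - 59575 = -55975$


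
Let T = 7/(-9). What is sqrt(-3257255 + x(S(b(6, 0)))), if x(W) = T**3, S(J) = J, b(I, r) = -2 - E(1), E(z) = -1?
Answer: I*sqrt(2374539238)/27 ≈ 1804.8*I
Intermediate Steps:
b(I, r) = -1 (b(I, r) = -2 - 1*(-1) = -2 + 1 = -1)
T = -7/9 (T = 7*(-1/9) = -7/9 ≈ -0.77778)
x(W) = -343/729 (x(W) = (-7/9)**3 = -343/729)
sqrt(-3257255 + x(S(b(6, 0)))) = sqrt(-3257255 - 343/729) = sqrt(-2374539238/729) = I*sqrt(2374539238)/27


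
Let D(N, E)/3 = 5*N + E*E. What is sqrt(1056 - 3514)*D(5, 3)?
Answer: 102*I*sqrt(2458) ≈ 5057.0*I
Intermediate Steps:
D(N, E) = 3*E**2 + 15*N (D(N, E) = 3*(5*N + E*E) = 3*(5*N + E**2) = 3*(E**2 + 5*N) = 3*E**2 + 15*N)
sqrt(1056 - 3514)*D(5, 3) = sqrt(1056 - 3514)*(3*3**2 + 15*5) = sqrt(-2458)*(3*9 + 75) = (I*sqrt(2458))*(27 + 75) = (I*sqrt(2458))*102 = 102*I*sqrt(2458)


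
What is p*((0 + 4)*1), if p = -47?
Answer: -188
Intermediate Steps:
p*((0 + 4)*1) = -47*(0 + 4) = -188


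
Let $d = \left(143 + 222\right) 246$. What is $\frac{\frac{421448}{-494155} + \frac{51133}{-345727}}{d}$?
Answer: $- \frac{56991193437}{5113322779752050} \approx -1.1146 \cdot 10^{-5}$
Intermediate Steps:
$d = 89790$ ($d = 365 \cdot 246 = 89790$)
$\frac{\frac{421448}{-494155} + \frac{51133}{-345727}}{d} = \frac{\frac{421448}{-494155} + \frac{51133}{-345727}}{89790} = \left(421448 \left(- \frac{1}{494155}\right) + 51133 \left(- \frac{1}{345727}\right)\right) \frac{1}{89790} = \left(- \frac{421448}{494155} - \frac{51133}{345727}\right) \frac{1}{89790} = \left(- \frac{170973580311}{170842725685}\right) \frac{1}{89790} = - \frac{56991193437}{5113322779752050}$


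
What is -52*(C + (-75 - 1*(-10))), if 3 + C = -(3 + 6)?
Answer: 4004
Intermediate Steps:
C = -12 (C = -3 - (3 + 6) = -3 - 1*9 = -3 - 9 = -12)
-52*(C + (-75 - 1*(-10))) = -52*(-12 + (-75 - 1*(-10))) = -52*(-12 + (-75 + 10)) = -52*(-12 - 65) = -52*(-77) = 4004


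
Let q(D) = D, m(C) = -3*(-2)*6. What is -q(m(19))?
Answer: -36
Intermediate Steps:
m(C) = 36 (m(C) = 6*6 = 36)
-q(m(19)) = -1*36 = -36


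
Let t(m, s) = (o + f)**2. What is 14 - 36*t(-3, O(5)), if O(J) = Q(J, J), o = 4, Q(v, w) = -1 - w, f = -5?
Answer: -22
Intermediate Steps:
O(J) = -1 - J
t(m, s) = 1 (t(m, s) = (4 - 5)**2 = (-1)**2 = 1)
14 - 36*t(-3, O(5)) = 14 - 36*1 = 14 - 36 = -22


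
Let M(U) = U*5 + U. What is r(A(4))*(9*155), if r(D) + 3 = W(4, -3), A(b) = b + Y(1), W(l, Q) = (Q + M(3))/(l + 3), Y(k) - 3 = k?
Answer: -8370/7 ≈ -1195.7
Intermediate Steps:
M(U) = 6*U (M(U) = 5*U + U = 6*U)
Y(k) = 3 + k
W(l, Q) = (18 + Q)/(3 + l) (W(l, Q) = (Q + 6*3)/(l + 3) = (Q + 18)/(3 + l) = (18 + Q)/(3 + l))
A(b) = 4 + b (A(b) = b + (3 + 1) = b + 4 = 4 + b)
r(D) = -6/7 (r(D) = -3 + (18 - 3)/(3 + 4) = -3 + 15/7 = -6/7)
r(A(4))*(9*155) = -54*155/7 = -6/7*1395 = -8370/7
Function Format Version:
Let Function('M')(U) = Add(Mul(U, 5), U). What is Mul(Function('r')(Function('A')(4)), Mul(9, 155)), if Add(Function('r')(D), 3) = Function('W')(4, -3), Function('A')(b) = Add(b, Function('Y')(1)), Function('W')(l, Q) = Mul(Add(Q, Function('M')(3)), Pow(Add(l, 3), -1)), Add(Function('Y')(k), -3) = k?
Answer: Rational(-8370, 7) ≈ -1195.7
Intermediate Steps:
Function('M')(U) = Mul(6, U) (Function('M')(U) = Add(Mul(5, U), U) = Mul(6, U))
Function('Y')(k) = Add(3, k)
Function('W')(l, Q) = Mul(Pow(Add(3, l), -1), Add(18, Q)) (Function('W')(l, Q) = Mul(Add(Q, Mul(6, 3)), Pow(Add(l, 3), -1)) = Mul(Add(Q, 18), Pow(Add(3, l), -1)) = Mul(Add(18, Q), Pow(Add(3, l), -1)) = Mul(Pow(Add(3, l), -1), Add(18, Q)))
Function('A')(b) = Add(4, b) (Function('A')(b) = Add(b, Add(3, 1)) = Add(b, 4) = Add(4, b))
Function('r')(D) = Rational(-6, 7) (Function('r')(D) = Add(-3, Mul(Pow(Add(3, 4), -1), Add(18, -3))) = Add(-3, Mul(Pow(7, -1), 15)) = Add(-3, Mul(Rational(1, 7), 15)) = Add(-3, Rational(15, 7)) = Rational(-6, 7))
Mul(Function('r')(Function('A')(4)), Mul(9, 155)) = Mul(Rational(-6, 7), Mul(9, 155)) = Mul(Rational(-6, 7), 1395) = Rational(-8370, 7)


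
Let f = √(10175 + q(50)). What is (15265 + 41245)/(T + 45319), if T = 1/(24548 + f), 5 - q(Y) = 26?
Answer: 308645914613514196/247522990920955955 + 11302*√10154/247522990920955955 ≈ 1.2469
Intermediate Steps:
q(Y) = -21 (q(Y) = 5 - 1*26 = 5 - 26 = -21)
f = √10154 (f = √(10175 - 21) = √10154 ≈ 100.77)
T = 1/(24548 + √10154) ≈ 4.0570e-5
(15265 + 41245)/(T + 45319) = (15265 + 41245)/((12274/301297075 - √10154/602594150) + 45319) = 56510/(13654482154199/301297075 - √10154/602594150)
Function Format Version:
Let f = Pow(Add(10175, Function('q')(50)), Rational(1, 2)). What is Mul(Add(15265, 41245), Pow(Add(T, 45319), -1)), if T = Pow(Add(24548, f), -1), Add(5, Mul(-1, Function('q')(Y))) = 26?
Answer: Add(Rational(308645914613514196, 247522990920955955), Mul(Rational(11302, 247522990920955955), Pow(10154, Rational(1, 2)))) ≈ 1.2469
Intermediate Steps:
Function('q')(Y) = -21 (Function('q')(Y) = Add(5, Mul(-1, 26)) = Add(5, -26) = -21)
f = Pow(10154, Rational(1, 2)) (f = Pow(Add(10175, -21), Rational(1, 2)) = Pow(10154, Rational(1, 2)) ≈ 100.77)
T = Pow(Add(24548, Pow(10154, Rational(1, 2))), -1) ≈ 4.0570e-5
Mul(Add(15265, 41245), Pow(Add(T, 45319), -1)) = Mul(Add(15265, 41245), Pow(Add(Add(Rational(12274, 301297075), Mul(Rational(-1, 602594150), Pow(10154, Rational(1, 2)))), 45319), -1)) = Mul(56510, Pow(Add(Rational(13654482154199, 301297075), Mul(Rational(-1, 602594150), Pow(10154, Rational(1, 2)))), -1))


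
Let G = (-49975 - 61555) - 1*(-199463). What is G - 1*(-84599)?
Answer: 172532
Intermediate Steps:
G = 87933 (G = -111530 + 199463 = 87933)
G - 1*(-84599) = 87933 - 1*(-84599) = 87933 + 84599 = 172532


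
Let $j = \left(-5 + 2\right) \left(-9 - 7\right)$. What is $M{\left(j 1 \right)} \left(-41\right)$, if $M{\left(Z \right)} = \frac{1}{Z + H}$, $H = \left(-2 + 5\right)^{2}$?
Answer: $- \frac{41}{57} \approx -0.7193$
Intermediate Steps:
$H = 9$ ($H = 3^{2} = 9$)
$j = 48$ ($j = \left(-3\right) \left(-16\right) = 48$)
$M{\left(Z \right)} = \frac{1}{9 + Z}$ ($M{\left(Z \right)} = \frac{1}{Z + 9} = \frac{1}{9 + Z}$)
$M{\left(j 1 \right)} \left(-41\right) = \frac{1}{9 + 48 \cdot 1} \left(-41\right) = \frac{1}{9 + 48} \left(-41\right) = \frac{1}{57} \left(-41\right) = - \frac{41}{57}$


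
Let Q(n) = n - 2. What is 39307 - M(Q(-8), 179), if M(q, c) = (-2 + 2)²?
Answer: 39307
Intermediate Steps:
Q(n) = -2 + n
M(q, c) = 0 (M(q, c) = 0² = 0)
39307 - M(Q(-8), 179) = 39307 - 1*0 = 39307 + 0 = 39307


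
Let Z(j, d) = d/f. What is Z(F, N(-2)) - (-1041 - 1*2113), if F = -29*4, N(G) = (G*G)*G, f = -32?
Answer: 12617/4 ≈ 3154.3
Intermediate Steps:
N(G) = G³ (N(G) = G²*G = G³)
F = -116
Z(j, d) = -d/32 (Z(j, d) = d/(-32) = d*(-1/32) = -d/32)
Z(F, N(-2)) - (-1041 - 1*2113) = -1/32*(-2)³ - (-1041 - 1*2113) = -1/32*(-8) - (-1041 - 2113) = ¼ - 1*(-3154) = ¼ + 3154 = 12617/4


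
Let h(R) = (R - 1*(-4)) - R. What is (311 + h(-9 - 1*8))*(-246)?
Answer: -77490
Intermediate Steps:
h(R) = 4 (h(R) = (R + 4) - R = (4 + R) - R = 4)
(311 + h(-9 - 1*8))*(-246) = (311 + 4)*(-246) = 315*(-246) = -77490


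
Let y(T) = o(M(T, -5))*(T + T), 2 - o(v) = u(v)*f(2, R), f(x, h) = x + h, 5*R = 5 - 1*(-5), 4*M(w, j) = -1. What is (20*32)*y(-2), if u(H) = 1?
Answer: 5120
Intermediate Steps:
M(w, j) = -1/4 (M(w, j) = (1/4)*(-1) = -1/4)
R = 2 (R = (5 - 1*(-5))/5 = (5 + 5)/5 = (1/5)*10 = 2)
f(x, h) = h + x
o(v) = -2 (o(v) = 2 - (2 + 2) = 2 - 4 = -2)
y(T) = -4*T (y(T) = -2*(T + T) = -4*T)
(20*32)*y(-2) = (20*32)*(-4*(-2)) = 640*8 = 5120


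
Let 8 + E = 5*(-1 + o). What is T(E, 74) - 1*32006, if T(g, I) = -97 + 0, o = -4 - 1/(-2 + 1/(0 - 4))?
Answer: -32103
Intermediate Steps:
o = -32/9 (o = -4 - 1/(-2 + 1/(-4)) = -4 - 1/(-2 - ¼) = -4 - 1/(-9/4) = -4 - 1*(-4/9) = -4 + 4/9 = -32/9 ≈ -3.5556)
E = -277/9 (E = -8 + 5*(-1 - 32/9) = -8 + 5*(-41/9) = -8 - 205/9 = -277/9 ≈ -30.778)
T(g, I) = -97
T(E, 74) - 1*32006 = -97 - 1*32006 = -97 - 32006 = -32103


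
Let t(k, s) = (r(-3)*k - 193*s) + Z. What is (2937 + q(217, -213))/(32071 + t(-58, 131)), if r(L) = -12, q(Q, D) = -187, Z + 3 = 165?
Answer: 1375/3823 ≈ 0.35966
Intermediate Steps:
Z = 162 (Z = -3 + 165 = 162)
t(k, s) = 162 - 193*s - 12*k (t(k, s) = (-12*k - 193*s) + 162 = (-193*s - 12*k) + 162 = 162 - 193*s - 12*k)
(2937 + q(217, -213))/(32071 + t(-58, 131)) = (2937 - 187)/(32071 + (162 - 193*131 - 12*(-58))) = 2750/(32071 + (162 - 25283 + 696)) = 2750/(32071 - 24425) = 2750/7646 = 2750*(1/7646) = 1375/3823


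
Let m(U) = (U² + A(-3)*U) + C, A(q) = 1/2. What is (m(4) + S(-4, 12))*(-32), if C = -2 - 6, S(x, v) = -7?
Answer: -96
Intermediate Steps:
A(q) = ½
C = -8
m(U) = -8 + U² + U/2 (m(U) = (U² + U/2) - 8 = -8 + U² + U/2)
(m(4) + S(-4, 12))*(-32) = ((-8 + 4² + (½)*4) - 7)*(-32) = ((-8 + 16 + 2) - 7)*(-32) = (10 - 7)*(-32) = 3*(-32) = -96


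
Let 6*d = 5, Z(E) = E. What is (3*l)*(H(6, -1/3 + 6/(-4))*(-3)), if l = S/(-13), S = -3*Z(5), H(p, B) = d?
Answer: -225/26 ≈ -8.6538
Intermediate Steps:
d = 5/6 (d = (1/6)*5 = 5/6 ≈ 0.83333)
H(p, B) = 5/6
S = -15 (S = -3*5 = -15)
l = 15/13 (l = -15/(-13) = -15*(-1/13) = 15/13 ≈ 1.1538)
(3*l)*(H(6, -1/3 + 6/(-4))*(-3)) = (3*(15/13))*((5/6)*(-3)) = (45/13)*(-5/2) = -225/26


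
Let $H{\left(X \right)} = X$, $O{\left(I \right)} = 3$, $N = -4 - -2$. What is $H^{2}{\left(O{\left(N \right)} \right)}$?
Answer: $9$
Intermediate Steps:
$N = -2$ ($N = -4 + 2 = -2$)
$H^{2}{\left(O{\left(N \right)} \right)} = 3^{2} = 9$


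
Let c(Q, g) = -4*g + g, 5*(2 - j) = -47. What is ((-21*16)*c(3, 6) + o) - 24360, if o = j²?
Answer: -454551/25 ≈ -18182.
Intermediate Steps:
j = 57/5 (j = 2 - ⅕*(-47) = 2 + 47/5 = 57/5 ≈ 11.400)
c(Q, g) = -3*g
o = 3249/25 (o = (57/5)² = 3249/25 ≈ 129.96)
((-21*16)*c(3, 6) + o) - 24360 = ((-21*16)*(-3*6) + 3249/25) - 24360 = (-336*(-18) + 3249/25) - 24360 = (6048 + 3249/25) - 24360 = 154449/25 - 24360 = -454551/25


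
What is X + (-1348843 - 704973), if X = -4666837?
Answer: -6720653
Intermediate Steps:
X + (-1348843 - 704973) = -4666837 + (-1348843 - 704973) = -4666837 - 2053816 = -6720653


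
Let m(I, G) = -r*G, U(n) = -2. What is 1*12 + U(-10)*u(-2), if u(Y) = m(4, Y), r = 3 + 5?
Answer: -20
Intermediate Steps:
r = 8
m(I, G) = -8*G
u(Y) = -8*Y
1*12 + U(-10)*u(-2) = 1*12 - (-16)*(-2) = 12 - 2*16 = 12 - 32 = -20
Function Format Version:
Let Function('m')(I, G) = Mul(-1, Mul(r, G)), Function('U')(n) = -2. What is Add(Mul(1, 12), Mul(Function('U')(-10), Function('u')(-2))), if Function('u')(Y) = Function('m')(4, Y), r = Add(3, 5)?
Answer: -20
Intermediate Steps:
r = 8
Function('m')(I, G) = Mul(-8, G) (Function('m')(I, G) = Mul(-1, Mul(8, G)) = Mul(-8, G))
Function('u')(Y) = Mul(-8, Y)
Add(Mul(1, 12), Mul(Function('U')(-10), Function('u')(-2))) = Add(Mul(1, 12), Mul(-2, Mul(-8, -2))) = Add(12, Mul(-2, 16)) = Add(12, -32) = -20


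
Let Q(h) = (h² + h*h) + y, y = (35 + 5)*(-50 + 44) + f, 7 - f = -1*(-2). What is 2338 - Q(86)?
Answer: -12219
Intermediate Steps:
f = 5 (f = 7 - (-1)*(-2) = 7 - 1*2 = 7 - 2 = 5)
y = -235 (y = (35 + 5)*(-50 + 44) + 5 = 40*(-6) + 5 = -240 + 5 = -235)
Q(h) = -235 + 2*h² (Q(h) = (h² + h*h) - 235 = (h² + h²) - 235 = 2*h² - 235 = -235 + 2*h²)
2338 - Q(86) = 2338 - (-235 + 2*86²) = 2338 - (-235 + 2*7396) = 2338 - (-235 + 14792) = 2338 - 1*14557 = 2338 - 14557 = -12219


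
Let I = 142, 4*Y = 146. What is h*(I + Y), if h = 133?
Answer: 47481/2 ≈ 23741.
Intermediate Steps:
Y = 73/2 (Y = (¼)*146 = 73/2 ≈ 36.500)
h*(I + Y) = 133*(142 + 73/2) = 133*(357/2) = 47481/2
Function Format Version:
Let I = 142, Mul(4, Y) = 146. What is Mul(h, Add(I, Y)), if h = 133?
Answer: Rational(47481, 2) ≈ 23741.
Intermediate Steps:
Y = Rational(73, 2) (Y = Mul(Rational(1, 4), 146) = Rational(73, 2) ≈ 36.500)
Mul(h, Add(I, Y)) = Mul(133, Add(142, Rational(73, 2))) = Mul(133, Rational(357, 2)) = Rational(47481, 2)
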